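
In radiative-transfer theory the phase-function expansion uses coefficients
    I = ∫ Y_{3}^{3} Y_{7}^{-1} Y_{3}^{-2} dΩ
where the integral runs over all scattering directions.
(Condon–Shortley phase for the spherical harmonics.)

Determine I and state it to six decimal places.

0.000000

|3−7|≤3≤3+7 violated ⇒ I = 0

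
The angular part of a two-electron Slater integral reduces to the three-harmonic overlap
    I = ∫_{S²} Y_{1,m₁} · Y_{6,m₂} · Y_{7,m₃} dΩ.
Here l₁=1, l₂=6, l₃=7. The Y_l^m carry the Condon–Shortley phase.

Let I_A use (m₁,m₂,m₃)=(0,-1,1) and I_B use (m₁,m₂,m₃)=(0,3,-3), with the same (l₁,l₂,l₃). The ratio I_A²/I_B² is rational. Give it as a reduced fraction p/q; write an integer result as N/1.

Same 1,6,7: normalisation and zero-m 3j drop out of the ratio.
A: Δ: 0! 2! 12! / 15! → 1/1365; sum: t=0:+1/604800 = 1/604800; 3j²(1 6 7; 0 -1 1) = Δ·Π!·Σ² = 16/455  (sign +1)
B: Δ: 0! 2! 12! / 15! → 1/1365; sum: t=0:+1/2177280 = 1/2177280; 3j²(1 6 7; 0 3 -3) = Δ·Π!·Σ² = 8/273  (sign +1)
I_A²/I_B² = (16/455)/(8/273) = 6/5

6/5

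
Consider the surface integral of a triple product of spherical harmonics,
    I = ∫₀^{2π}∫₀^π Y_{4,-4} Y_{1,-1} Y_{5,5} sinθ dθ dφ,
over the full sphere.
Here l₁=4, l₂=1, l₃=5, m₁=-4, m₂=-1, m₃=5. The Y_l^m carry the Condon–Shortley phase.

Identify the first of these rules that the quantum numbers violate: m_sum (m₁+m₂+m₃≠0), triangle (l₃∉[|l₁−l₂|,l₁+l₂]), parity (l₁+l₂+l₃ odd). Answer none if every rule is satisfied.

none

Σmᵢ = 0  ✓
l₃∈[|l₁−l₂|,l₁+l₂]=[3,5], have l₃=5  ✓
Σlᵢ = 10 ⇒ even  ✓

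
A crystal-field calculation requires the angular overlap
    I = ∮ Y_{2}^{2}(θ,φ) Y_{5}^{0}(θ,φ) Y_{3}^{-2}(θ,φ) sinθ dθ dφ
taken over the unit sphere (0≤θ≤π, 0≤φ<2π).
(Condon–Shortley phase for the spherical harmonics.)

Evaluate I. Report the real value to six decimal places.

0.053579

Checks pass: Σm=0; 10 even; l₃=3∈[3,7].
(2·2+1)(2·5+1)(2·3+1) = 385
Δ: 4! 0! 6! / 11! → 1/2310
sum: t=2:+1/144 = 1/144
3j²(2 5 3; 0 0 0) = Δ·Π!·Σ² = 10/231  (sign -1)
sum: t=0:+1/2880 = 1/2880
3j²(2 5 3; 2 0 -2) = Δ·Π!·Σ² = 1/462  (sign -1)
combine: 4πI² = 385·10/231·1/462 = 25/693
take √, sign +1: I = 0.05357948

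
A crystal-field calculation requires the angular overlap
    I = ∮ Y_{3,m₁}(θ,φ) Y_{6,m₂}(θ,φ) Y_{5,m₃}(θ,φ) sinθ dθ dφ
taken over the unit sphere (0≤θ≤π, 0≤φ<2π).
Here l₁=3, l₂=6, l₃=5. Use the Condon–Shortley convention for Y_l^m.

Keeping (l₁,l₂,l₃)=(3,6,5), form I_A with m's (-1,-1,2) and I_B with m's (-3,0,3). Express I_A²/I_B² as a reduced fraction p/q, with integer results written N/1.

15/28

Shared (l₁,l₂,l₃)=(3,6,5): N and (l;000)² cancel in I_A²/I_B².
A: Δ = 4!·2!·8!/15! = 1/675675; Racah Σ t=2..4: t=2:+1/5760 t=3:−1/8640 t=4:+1/241920 = 1/16128; ⇒ 3j(3 6 5; -1 -1 2)² = 5/1001, sgn -1
B: Δ = 4!·2!·8!/15! = 1/675675; Racah Σ t=4..4: t=4:+1/69120 = 1/69120; ⇒ 3j(3 6 5; -3 0 3)² = 4/429, sgn +1
I_A²/I_B² = (5/1001)/(4/429) = 15/28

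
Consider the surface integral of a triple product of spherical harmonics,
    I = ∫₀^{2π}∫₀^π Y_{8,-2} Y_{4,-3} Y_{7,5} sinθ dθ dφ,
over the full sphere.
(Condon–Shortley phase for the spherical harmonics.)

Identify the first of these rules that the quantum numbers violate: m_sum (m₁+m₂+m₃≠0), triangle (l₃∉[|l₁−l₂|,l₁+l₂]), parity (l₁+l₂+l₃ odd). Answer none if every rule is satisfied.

parity

Σmᵢ = 0  ✓
l₃∈[|l₁−l₂|,l₁+l₂]=[4,12], have l₃=7  ✓
Σlᵢ = 19 ⇒ odd  ✗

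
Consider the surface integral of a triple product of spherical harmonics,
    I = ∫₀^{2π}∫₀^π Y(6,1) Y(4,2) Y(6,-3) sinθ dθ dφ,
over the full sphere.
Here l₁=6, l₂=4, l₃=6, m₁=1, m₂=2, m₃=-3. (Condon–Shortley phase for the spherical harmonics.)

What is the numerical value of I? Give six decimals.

0.036205

Checks pass: Σm=0; 16 even; l₃=6∈[2,10].
(2·6+1)(2·4+1)(2·6+1) = 1521
Δ: 4! 8! 4! / 17! → 1/15315300
sum: t=0:+1/829440 t=1:−1/25920 t=2:+1/9216 t=3:−1/25920 t=4:+1/829440 = 7/207360
3j²(6 4 6; 0 0 0) = Δ·Π!·Σ² = 28/2431  (sign +1)
sum: t=2:+1/69120 t=3:−1/51840 t=4:+1/483840 = -1/362880
3j²(6 4 6; 1 2 -3) = Δ·Π!·Σ² = 16/17017  (sign +1)
combine: 4πI² = 1521·28/2431·16/17017 = 576/34969
take √, sign +1: I = 0.03620468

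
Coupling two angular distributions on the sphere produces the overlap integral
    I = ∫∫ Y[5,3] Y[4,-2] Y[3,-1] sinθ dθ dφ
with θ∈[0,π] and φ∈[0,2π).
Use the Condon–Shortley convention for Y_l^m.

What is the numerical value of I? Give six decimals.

-0.144236

m-sum 0 ✓  L=12 even ✓  1≤3≤9 ✓
Π(2lᵢ+1) = 11×9×7 = 693
triangle coeff Δ(5,4,3) = 1/180180
Σ_t [2,4]: t=2:+1/576 t=3:−1/144 t=4:+1/576 = -1/288
(3j)²=20/1001 [(5 4 3; 0 0 0)], sign=+1
Σ_t [0,2]: t=0:+1/5760 t=1:−1/720 t=2:+1/2304 = -1/1280
(3j)²=27/1430 [(5 4 3; 3 -2 -1)], sign=-1
⇒ 4πI² = 486/1859
I = (-1)√(486/1859/(4π)) = -0.14423595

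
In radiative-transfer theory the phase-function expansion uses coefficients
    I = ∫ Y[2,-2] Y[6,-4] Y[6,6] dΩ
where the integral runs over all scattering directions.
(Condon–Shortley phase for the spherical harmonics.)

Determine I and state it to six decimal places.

Checks pass: Σm=0; 14 even; l₃=6∈[4,8].
(2·2+1)(2·6+1)(2·6+1) = 845
Δ: 2! 2! 10! / 15! → 1/90090
sum: t=0:+1/69120 t=1:−1/14400 t=2:+1/69120 = -7/172800
3j²(2 6 6; 0 0 0) = Δ·Π!·Σ² = 14/715  (sign -1)
sum: t=2:+1/14515200 = 1/14515200
3j²(2 6 6; -2 -4 6) = Δ·Π!·Σ² = 2/455  (sign +1)
combine: 4πI² = 845·14/715·2/455 = 4/55
take √, sign -1: I = -0.07607531

-0.076075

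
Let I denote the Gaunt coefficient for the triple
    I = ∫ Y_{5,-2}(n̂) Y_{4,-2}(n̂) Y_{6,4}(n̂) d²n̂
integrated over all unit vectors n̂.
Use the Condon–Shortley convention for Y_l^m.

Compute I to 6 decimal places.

Σlᵢ=15 odd — θ-integrand is odd under cosθ→−cosθ; I=0

0.000000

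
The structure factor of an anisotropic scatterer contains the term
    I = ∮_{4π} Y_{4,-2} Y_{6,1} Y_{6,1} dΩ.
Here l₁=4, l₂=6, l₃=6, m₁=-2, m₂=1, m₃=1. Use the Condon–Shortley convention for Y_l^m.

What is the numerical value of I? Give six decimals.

m-sum 0 ✓  L=16 even ✓  2≤6≤10 ✓
Π(2lᵢ+1) = 9×13×13 = 1521
triangle coeff Δ(4,6,6) = 1/15315300
Σ_t [0,4]: t=0:+1/829440 t=1:−1/25920 t=2:+1/9216 t=3:−1/25920 t=4:+1/829440 = 7/207360
(3j)²=28/2431 [(4 6 6; 0 0 0)], sign=+1
Σ_t [2,4]: t=2:+1/69120 t=3:−1/20736 t=4:+1/69120 = -1/51840
(3j)²=280/21879 [(4 6 6; -2 1 1)], sign=+1
⇒ 4πI² = 7840/34969
I = (+1)√(7840/34969/(4π)) = 0.13357079

0.133571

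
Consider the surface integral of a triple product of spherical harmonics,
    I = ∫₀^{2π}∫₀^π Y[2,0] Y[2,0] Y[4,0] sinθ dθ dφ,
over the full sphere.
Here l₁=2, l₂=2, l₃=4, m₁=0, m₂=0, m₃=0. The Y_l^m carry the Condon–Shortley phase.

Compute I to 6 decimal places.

Rules hold: Σm=0, L=8 even, 0≤4≤4.
N = 5·5·9 = 225
Δ = 0!·4!·4!/9! = 1/630
Racah Σ t=0..0: t=0:+1/16 = 1/16
⇒ 3j(2 2 4; 0 0 0)² = 2/35, sgn +1
(m-triple is (0,0,0) — same symbol as above.)
4πI² = N·(3j₀)²·(3jₘ)² = 36/49
I = +1·√(0.734694/4π) = 0.24179554

0.241796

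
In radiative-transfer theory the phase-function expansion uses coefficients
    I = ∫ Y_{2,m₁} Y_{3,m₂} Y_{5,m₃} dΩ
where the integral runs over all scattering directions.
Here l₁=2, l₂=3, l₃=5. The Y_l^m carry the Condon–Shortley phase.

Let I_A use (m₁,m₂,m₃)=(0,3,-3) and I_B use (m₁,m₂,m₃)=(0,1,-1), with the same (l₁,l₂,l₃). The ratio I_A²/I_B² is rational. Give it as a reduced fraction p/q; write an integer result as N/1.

14/45

l's match ⇒ only the (l;m) 3-j factors differ between A and B.
A: triangle coeff Δ(2,3,5) = 1/2310; Σ_t [0,0]: t=0:+1/2880 = 1/2880; (3j)²=2/165 [(2 3 5; 0 3 -3)], sign=+1
B: triangle coeff Δ(2,3,5) = 1/2310; Σ_t [0,0]: t=0:+1/192 = 1/192; (3j)²=3/77 [(2 3 5; 0 1 -1)], sign=+1
I_A²/I_B² = (2/165)/(3/77) = 14/45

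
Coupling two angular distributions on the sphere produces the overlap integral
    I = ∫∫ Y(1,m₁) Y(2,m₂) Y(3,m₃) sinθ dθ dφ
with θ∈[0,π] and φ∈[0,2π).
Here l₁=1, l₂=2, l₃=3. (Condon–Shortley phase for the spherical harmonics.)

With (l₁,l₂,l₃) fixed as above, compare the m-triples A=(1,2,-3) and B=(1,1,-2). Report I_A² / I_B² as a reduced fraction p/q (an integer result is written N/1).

Same 1,2,3: normalisation and zero-m 3j drop out of the ratio.
A: Δ: 0! 2! 4! / 7! → 1/105; sum: t=0:+1/48 = 1/48; 3j²(1 2 3; 1 2 -3) = Δ·Π!·Σ² = 1/7  (sign +1)
B: Δ: 0! 2! 4! / 7! → 1/105; sum: t=0:+1/12 = 1/12; 3j²(1 2 3; 1 1 -2) = Δ·Π!·Σ² = 2/21  (sign -1)
I_A²/I_B² = (1/7)/(2/21) = 3/2

3/2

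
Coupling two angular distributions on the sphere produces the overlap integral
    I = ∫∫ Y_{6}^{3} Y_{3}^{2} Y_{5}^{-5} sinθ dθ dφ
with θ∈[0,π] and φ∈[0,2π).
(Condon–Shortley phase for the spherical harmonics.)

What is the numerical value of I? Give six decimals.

0.088266

m-sum 0 ✓  L=14 even ✓  3≤5≤9 ✓
Π(2lᵢ+1) = 13×7×11 = 1001
triangle coeff Δ(6,3,5) = 1/675675
Σ_t [1,3]: t=1:−1/8640 t=2:+1/2304 t=3:−1/8640 = 7/34560
(3j)²=7/429 [(6 3 5; 0 0 0)], sign=-1
Σ_t [3,3]: t=3:−1/483840 = -1/483840
(3j)²=6/1001 [(6 3 5; 3 2 -5)], sign=-1
⇒ 4πI² = 14/143
I = (+1)√(14/143/(4π)) = 0.08826552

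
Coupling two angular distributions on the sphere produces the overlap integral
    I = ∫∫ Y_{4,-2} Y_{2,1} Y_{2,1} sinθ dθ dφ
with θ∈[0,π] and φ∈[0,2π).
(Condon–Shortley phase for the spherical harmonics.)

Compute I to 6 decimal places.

m-sum 0 ✓  L=8 even ✓  2≤2≤6 ✓
Π(2lᵢ+1) = 9×5×5 = 225
triangle coeff Δ(4,2,2) = 1/630
Σ_t [2,2]: t=2:+1/16 = 1/16
(3j)²=2/35 [(4 2 2; 0 0 0)], sign=+1
Σ_t [3,3]: t=3:−1/36 = -1/36
(3j)²=4/63 [(4 2 2; -2 1 1)], sign=+1
⇒ 4πI² = 40/49
I = (+1)√(40/49/(4π)) = 0.25487487

0.254875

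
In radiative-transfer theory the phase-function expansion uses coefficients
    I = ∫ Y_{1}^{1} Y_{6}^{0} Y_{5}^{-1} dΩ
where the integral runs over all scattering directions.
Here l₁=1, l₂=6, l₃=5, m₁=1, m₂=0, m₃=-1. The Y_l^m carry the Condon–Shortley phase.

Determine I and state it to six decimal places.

m-sum 0 ✓  L=12 even ✓  5≤5≤7 ✓
Π(2lᵢ+1) = 3×13×11 = 429
triangle coeff Δ(1,6,5) = 1/858
Σ_t [1,1]: t=1:−1/14400 = -1/14400
(3j)²=6/143 [(1 6 5; 0 0 0)], sign=+1
Σ_t [0,0]: t=0:+1/34560 = 1/34560
(3j)²=5/286 [(1 6 5; 1 0 -1)], sign=+1
⇒ 4πI² = 45/143
I = (+1)√(45/143/(4π)) = 0.15824621

0.158246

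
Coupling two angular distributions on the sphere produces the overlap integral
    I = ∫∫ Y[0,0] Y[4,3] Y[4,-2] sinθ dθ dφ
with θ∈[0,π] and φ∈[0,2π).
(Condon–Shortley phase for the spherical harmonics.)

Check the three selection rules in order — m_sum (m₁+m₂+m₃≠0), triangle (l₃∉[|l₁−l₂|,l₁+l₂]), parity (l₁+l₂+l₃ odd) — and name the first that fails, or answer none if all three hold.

azimuthal sum: 0 + 3 − 2 = 1  ✗
4 ≤ 4 ≤ 4 (triangle on l)
L = 0 + 4 + 4 = 8 (even)

m_sum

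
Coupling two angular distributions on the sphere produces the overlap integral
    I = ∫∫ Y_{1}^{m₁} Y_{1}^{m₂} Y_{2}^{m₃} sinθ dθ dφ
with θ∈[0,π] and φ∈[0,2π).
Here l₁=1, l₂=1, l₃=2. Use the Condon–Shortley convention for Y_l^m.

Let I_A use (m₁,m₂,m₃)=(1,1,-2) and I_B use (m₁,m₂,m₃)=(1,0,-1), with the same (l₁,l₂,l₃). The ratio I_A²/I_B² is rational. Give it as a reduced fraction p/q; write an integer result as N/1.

Same 1,1,2: normalisation and zero-m 3j drop out of the ratio.
A: Δ: 0! 2! 2! / 5! → 1/30; sum: t=0:+1/4 = 1/4; 3j²(1 1 2; 1 1 -2) = Δ·Π!·Σ² = 1/5  (sign +1)
B: Δ: 0! 2! 2! / 5! → 1/30; sum: t=0:+1/2 = 1/2; 3j²(1 1 2; 1 0 -1) = Δ·Π!·Σ² = 1/10  (sign -1)
I_A²/I_B² = (1/5)/(1/10) = 2/1

2/1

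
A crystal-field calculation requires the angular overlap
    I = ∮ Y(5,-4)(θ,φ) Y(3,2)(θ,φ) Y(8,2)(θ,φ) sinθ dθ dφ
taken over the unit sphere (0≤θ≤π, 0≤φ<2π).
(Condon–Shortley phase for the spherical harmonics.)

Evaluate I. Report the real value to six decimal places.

m-sum 0 ✓  L=16 even ✓  2≤8≤8 ✓
Π(2lᵢ+1) = 11×7×17 = 1309
triangle coeff Δ(5,3,8) = 1/136136
Σ_t [0,0]: t=0:+1/518400 = 1/518400
(3j)²=56/2431 [(5 3 8; 0 0 0)], sign=+1
Σ_t [0,0]: t=0:+1/43545600 = 1/43545600
(3j)²=15/34034 [(5 3 8; -4 2 2)], sign=+1
⇒ 4πI² = 420/31603
I = (+1)√(420/31603/(4π)) = 0.03252038

0.032520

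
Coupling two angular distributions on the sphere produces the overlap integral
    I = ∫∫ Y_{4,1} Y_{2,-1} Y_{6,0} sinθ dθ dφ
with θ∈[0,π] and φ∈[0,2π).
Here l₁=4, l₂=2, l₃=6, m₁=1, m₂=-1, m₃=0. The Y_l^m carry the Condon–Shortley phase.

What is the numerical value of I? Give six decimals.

m-sum 0 ✓  L=12 even ✓  2≤6≤6 ✓
Π(2lᵢ+1) = 9×5×13 = 585
triangle coeff Δ(4,2,6) = 1/6435
Σ_t [0,0]: t=0:+1/2304 = 1/2304
(3j)²=5/143 [(4 2 6; 0 0 0)], sign=+1
Σ_t [0,0]: t=0:+1/4320 = 1/4320
(3j)²=8/429 [(4 2 6; 1 -1 0)], sign=+1
⇒ 4πI² = 600/1573
I = (+1)√(600/1573/(4π)) = 0.17422334

0.174223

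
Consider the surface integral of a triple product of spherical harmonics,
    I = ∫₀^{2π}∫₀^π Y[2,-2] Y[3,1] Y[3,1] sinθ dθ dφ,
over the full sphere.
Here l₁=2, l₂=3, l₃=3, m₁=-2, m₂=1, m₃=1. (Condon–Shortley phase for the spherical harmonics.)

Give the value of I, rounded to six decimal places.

0.206013

Rules hold: Σm=0, L=8 even, 1≤3≤5.
N = 5·7·7 = 245
Δ = 2!·2!·4!/9! = 1/3780
Racah Σ t=0..2: t=0:+1/24 t=1:−1/4 t=2:+1/24 = -1/6
⇒ 3j(2 3 3; 0 0 0)² = 4/105, sgn +1
Racah Σ t=2..2: t=2:+1/16 = 1/16
⇒ 3j(2 3 3; -2 1 1)² = 2/35, sgn +1
4πI² = N·(3j₀)²·(3jₘ)² = 8/15
I = +1·√(0.533333/4π) = 0.20601291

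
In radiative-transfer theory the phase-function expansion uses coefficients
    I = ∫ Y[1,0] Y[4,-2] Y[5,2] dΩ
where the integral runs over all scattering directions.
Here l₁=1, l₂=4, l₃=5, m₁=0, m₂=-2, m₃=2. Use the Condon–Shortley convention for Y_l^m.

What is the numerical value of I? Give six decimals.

Rules hold: Σm=0, L=10 even, 3≤5≤5.
N = 3·9·11 = 297
Δ = 0!·2!·8!/11! = 1/495
Racah Σ t=0..0: t=0:+1/576 = 1/576
⇒ 3j(1 4 5; 0 0 0)² = 5/99, sgn -1
Racah Σ t=0..0: t=0:+1/1440 = 1/1440
⇒ 3j(1 4 5; 0 -2 2)² = 7/165, sgn -1
4πI² = N·(3j₀)²·(3jₘ)² = 7/11
I = +1·√(0.636364/4π) = 0.22503380

0.225034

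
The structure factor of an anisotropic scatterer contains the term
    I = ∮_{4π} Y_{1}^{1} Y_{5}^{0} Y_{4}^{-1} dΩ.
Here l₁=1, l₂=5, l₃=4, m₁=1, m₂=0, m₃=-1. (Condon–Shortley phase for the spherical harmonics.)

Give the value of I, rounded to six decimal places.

Rules hold: Σm=0, L=10 even, 4≤4≤6.
N = 3·11·9 = 297
Δ = 2!·0!·8!/11! = 1/495
Racah Σ t=1..1: t=1:−1/576 = -1/576
⇒ 3j(1 5 4; 0 0 0)² = 5/99, sgn -1
Racah Σ t=0..0: t=0:+1/1440 = 1/1440
⇒ 3j(1 5 4; 1 0 -1)² = 2/99, sgn -1
4πI² = N·(3j₀)²·(3jₘ)² = 10/33
I = +1·√(0.30303/4π) = 0.15528807

0.155288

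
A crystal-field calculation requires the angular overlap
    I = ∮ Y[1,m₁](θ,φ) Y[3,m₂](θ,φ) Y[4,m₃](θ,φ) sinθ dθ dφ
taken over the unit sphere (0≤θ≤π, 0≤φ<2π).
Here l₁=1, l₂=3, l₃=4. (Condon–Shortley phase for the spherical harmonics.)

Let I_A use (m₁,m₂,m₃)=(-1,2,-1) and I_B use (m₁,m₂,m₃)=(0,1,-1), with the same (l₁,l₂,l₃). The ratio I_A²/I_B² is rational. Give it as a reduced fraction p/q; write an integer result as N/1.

l's match ⇒ only the (l;m) 3-j factors differ between A and B.
A: triangle coeff Δ(1,3,4) = 1/252; Σ_t [0,0]: t=0:+1/240 = 1/240; (3j)²=1/84 [(1 3 4; -1 2 -1)], sign=-1
B: triangle coeff Δ(1,3,4) = 1/252; Σ_t [0,0]: t=0:+1/48 = 1/48; (3j)²=5/84 [(1 3 4; 0 1 -1)], sign=-1
I_A²/I_B² = (1/84)/(5/84) = 1/5

1/5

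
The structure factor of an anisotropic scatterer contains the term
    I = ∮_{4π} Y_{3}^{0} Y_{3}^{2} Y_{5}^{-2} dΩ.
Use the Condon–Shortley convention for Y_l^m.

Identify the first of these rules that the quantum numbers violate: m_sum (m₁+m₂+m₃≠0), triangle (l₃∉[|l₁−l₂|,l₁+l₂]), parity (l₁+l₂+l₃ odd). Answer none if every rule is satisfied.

parity

azimuthal sum: 0 + 2 − 2 = 0  ✓
0 ≤ 5 ≤ 6 (triangle on l)  ✓
L = 3 + 3 + 5 = 11 (odd)  ✗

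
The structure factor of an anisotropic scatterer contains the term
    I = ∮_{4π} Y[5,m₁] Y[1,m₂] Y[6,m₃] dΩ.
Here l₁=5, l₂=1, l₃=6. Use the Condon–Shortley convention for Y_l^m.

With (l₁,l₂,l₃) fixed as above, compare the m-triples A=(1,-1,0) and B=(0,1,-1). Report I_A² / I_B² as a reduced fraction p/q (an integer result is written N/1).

Same 5,1,6: normalisation and zero-m 3j drop out of the ratio.
A: Δ: 0! 10! 2! / 13! → 1/858; sum: t=0:+1/34560 = 1/34560; 3j²(5 1 6; 1 -1 0) = Δ·Π!·Σ² = 5/286  (sign +1)
B: Δ: 0! 10! 2! / 13! → 1/858; sum: t=0:+1/28800 = 1/28800; 3j²(5 1 6; 0 1 -1) = Δ·Π!·Σ² = 7/286  (sign -1)
I_A²/I_B² = (5/286)/(7/286) = 5/7

5/7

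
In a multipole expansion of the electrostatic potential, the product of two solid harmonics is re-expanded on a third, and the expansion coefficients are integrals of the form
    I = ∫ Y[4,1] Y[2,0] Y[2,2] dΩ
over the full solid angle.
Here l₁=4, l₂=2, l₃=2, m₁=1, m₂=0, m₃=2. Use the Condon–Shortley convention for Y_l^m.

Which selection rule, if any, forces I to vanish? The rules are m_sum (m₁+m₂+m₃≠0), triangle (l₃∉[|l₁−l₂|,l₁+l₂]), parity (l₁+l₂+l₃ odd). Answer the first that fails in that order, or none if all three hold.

m_sum

azimuthal sum: 1 + 0 + 2 = 3  ✗
2 ≤ 2 ≤ 6 (triangle on l)
L = 4 + 2 + 2 = 8 (even)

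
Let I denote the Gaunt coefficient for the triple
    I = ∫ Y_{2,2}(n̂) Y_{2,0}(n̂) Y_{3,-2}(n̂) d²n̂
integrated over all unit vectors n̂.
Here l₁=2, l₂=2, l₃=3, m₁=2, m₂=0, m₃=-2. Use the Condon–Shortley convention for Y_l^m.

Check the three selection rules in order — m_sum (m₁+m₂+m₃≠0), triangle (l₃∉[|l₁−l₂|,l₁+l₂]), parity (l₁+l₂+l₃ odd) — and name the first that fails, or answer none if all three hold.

parity

Σmᵢ = 0  ✓
l₃∈[|l₁−l₂|,l₁+l₂]=[0,4], have l₃=3  ✓
Σlᵢ = 7 ⇒ odd  ✗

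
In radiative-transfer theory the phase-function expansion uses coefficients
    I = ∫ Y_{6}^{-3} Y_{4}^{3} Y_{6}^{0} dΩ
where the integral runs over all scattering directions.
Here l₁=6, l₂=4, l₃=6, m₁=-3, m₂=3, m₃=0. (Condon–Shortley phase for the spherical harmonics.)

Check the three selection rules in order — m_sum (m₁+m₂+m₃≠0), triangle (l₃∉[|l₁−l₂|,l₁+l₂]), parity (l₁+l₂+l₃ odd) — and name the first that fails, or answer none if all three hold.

none

azimuthal sum: -3 + 3 + 0 = 0  ✓
2 ≤ 6 ≤ 10 (triangle on l)  ✓
L = 6 + 4 + 6 = 16 (even)  ✓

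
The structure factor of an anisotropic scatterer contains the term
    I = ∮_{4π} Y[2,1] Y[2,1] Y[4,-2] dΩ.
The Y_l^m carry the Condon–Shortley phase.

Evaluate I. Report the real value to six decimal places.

Checks pass: Σm=0; 8 even; l₃=4∈[0,4].
(2·2+1)(2·2+1)(2·4+1) = 225
Δ: 0! 4! 4! / 9! → 1/630
sum: t=0:+1/16 = 1/16
3j²(2 2 4; 0 0 0) = Δ·Π!·Σ² = 2/35  (sign +1)
sum: t=0:+1/36 = 1/36
3j²(2 2 4; 1 1 -2) = Δ·Π!·Σ² = 4/63  (sign +1)
combine: 4πI² = 225·2/35·4/63 = 40/49
take √, sign +1: I = 0.25487487

0.254875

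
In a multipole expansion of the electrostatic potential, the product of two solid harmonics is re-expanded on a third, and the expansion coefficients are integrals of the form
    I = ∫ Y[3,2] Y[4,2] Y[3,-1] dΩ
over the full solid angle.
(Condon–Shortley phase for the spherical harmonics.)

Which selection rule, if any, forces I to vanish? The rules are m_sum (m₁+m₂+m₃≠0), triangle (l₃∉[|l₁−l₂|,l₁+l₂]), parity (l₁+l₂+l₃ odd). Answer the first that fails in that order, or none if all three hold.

Σmᵢ = 3  ✗
l₃∈[|l₁−l₂|,l₁+l₂]=[1,7], have l₃=3
Σlᵢ = 10 ⇒ even

m_sum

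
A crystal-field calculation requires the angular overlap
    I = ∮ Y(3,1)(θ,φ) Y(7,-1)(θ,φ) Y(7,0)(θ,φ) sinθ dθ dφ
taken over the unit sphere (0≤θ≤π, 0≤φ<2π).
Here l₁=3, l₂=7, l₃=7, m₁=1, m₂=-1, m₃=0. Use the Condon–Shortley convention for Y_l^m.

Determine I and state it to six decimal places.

L=17 odd ⇒ parity kills the (l;000) factor ⇒ I = 0

0.000000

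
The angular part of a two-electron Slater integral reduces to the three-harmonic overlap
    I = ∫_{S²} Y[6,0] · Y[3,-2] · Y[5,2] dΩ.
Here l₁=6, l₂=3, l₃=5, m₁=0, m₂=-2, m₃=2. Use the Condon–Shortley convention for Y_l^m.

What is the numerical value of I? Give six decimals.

-0.165130

Rules hold: Σm=0, L=14 even, 3≤5≤9.
N = 13·7·11 = 1001
Δ = 4!·8!·2!/15! = 1/675675
Racah Σ t=1..3: t=1:−1/8640 t=2:+1/2304 t=3:−1/8640 = 7/34560
⇒ 3j(6 3 5; 0 0 0)² = 7/429, sgn -1
Racah Σ t=0..1: t=0:+1/34560 t=1:−1/8640 = -1/11520
⇒ 3j(6 3 5; 0 -2 2)² = 3/143, sgn +1
4πI² = N·(3j₀)²·(3jₘ)² = 49/143
I = -1·√(0.342657/4π) = -0.16512966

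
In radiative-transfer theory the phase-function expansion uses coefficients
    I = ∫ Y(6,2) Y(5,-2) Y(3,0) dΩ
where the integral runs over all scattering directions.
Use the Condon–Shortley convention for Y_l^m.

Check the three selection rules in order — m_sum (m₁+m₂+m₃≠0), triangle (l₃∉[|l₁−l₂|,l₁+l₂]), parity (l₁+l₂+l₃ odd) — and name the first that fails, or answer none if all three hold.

none

m₁+m₂+m₃ = 2 − 2 + 0 = 0  ✓
triangle: |6−5|=1 ≤ l₃=3 ≤ 6+5=11  ✓
parity: l₁+l₂+l₃ = 14 is even  ✓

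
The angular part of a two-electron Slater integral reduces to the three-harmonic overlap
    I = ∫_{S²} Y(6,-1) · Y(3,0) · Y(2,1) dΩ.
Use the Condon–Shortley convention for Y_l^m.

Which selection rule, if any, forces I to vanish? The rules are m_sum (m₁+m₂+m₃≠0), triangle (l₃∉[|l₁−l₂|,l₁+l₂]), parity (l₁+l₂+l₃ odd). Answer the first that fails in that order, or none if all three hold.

Σmᵢ = 0  ✓
l₃∈[|l₁−l₂|,l₁+l₂]=[3,9], have l₃=2  ✗
Σlᵢ = 11 ⇒ odd

triangle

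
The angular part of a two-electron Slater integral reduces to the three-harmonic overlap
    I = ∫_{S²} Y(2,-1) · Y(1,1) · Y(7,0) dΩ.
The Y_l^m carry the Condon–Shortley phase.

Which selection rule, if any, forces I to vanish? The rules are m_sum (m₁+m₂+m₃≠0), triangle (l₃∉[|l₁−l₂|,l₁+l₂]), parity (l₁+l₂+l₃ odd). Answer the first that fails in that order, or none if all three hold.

triangle

Σmᵢ = 0  ✓
l₃∈[|l₁−l₂|,l₁+l₂]=[1,3], have l₃=7  ✗
Σlᵢ = 10 ⇒ even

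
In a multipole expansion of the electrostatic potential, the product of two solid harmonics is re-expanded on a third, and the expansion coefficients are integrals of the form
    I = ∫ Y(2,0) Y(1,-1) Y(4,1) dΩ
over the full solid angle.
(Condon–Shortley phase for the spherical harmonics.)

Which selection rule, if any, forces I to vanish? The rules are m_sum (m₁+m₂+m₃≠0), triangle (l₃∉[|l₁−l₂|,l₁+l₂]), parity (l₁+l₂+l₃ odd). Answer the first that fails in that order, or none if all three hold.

triangle

m₁+m₂+m₃ = 0 − 1 + 1 = 0  ✓
triangle: |2−1|=1 ≤ l₃=4 ≤ 2+1=3  ✗
parity: l₁+l₂+l₃ = 7 is odd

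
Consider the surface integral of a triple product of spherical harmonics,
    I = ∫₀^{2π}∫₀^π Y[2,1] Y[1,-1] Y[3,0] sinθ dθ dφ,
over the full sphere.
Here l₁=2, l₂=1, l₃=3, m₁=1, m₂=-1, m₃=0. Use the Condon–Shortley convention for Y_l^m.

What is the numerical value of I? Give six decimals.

0.143048

Checks pass: Σm=0; 6 even; l₃=3∈[1,3].
(2·2+1)(2·1+1)(2·3+1) = 105
Δ: 0! 4! 2! / 7! → 1/105
sum: t=0:+1/4 = 1/4
3j²(2 1 3; 0 0 0) = Δ·Π!·Σ² = 3/35  (sign -1)
sum: t=0:+1/12 = 1/12
3j²(2 1 3; 1 -1 0) = Δ·Π!·Σ² = 1/35  (sign -1)
combine: 4πI² = 105·3/35·1/35 = 9/35
take √, sign +1: I = 0.14304817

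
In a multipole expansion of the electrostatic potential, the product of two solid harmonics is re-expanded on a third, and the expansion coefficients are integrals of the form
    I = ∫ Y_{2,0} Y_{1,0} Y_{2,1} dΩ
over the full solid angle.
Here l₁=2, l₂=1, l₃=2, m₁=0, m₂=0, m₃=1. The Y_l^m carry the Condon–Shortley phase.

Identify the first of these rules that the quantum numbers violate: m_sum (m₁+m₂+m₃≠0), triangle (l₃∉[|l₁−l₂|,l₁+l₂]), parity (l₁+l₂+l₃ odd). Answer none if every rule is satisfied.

m₁+m₂+m₃ = 0 + 0 + 1 = 1  ✗
triangle: |2−1|=1 ≤ l₃=2 ≤ 2+1=3
parity: l₁+l₂+l₃ = 5 is odd

m_sum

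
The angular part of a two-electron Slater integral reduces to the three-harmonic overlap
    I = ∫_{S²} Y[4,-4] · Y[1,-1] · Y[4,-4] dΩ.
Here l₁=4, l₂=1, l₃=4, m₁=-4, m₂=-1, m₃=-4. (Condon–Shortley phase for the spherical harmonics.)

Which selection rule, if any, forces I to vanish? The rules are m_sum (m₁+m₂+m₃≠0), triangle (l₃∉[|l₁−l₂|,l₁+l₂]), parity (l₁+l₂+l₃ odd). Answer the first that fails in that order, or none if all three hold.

Σmᵢ = -9  ✗
l₃∈[|l₁−l₂|,l₁+l₂]=[3,5], have l₃=4
Σlᵢ = 9 ⇒ odd

m_sum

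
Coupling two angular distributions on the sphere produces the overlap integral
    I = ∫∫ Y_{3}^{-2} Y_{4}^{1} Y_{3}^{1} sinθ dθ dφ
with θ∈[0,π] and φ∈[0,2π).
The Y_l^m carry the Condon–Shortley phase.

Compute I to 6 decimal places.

0.145070

Checks pass: Σm=0; 10 even; l₃=3∈[1,7].
(2·3+1)(2·4+1)(2·3+1) = 441
Δ: 4! 2! 4! / 11! → 1/34650
sum: t=1:−1/72 t=2:+1/16 t=3:−1/72 = 5/144
3j²(3 4 3; 0 0 0) = Δ·Π!·Σ² = 2/77  (sign -1)
sum: t=3:−1/48 t=4:+1/144 = -1/72
3j²(3 4 3; -2 1 1) = Δ·Π!·Σ² = 16/693  (sign -1)
combine: 4πI² = 441·2/77·16/693 = 32/121
take √, sign +1: I = 0.14506992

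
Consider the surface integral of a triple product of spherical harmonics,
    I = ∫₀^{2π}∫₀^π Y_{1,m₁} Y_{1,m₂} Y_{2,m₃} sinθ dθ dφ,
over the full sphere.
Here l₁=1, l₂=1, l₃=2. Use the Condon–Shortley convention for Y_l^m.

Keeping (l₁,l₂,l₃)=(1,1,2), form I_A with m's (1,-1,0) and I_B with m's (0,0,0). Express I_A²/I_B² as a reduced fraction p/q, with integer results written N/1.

Shared (l₁,l₂,l₃)=(1,1,2): N and (l;000)² cancel in I_A²/I_B².
A: Δ = 0!·2!·2!/5! = 1/30; Racah Σ t=0..0: t=0:+1/4 = 1/4; ⇒ 3j(1 1 2; 1 -1 0)² = 1/30, sgn +1
B: Δ = 0!·2!·2!/5! = 1/30; Racah Σ t=0..0: t=0:+1/1 = 1/1; ⇒ 3j(1 1 2; 0 0 0)² = 2/15, sgn +1
I_A²/I_B² = (1/30)/(2/15) = 1/4

1/4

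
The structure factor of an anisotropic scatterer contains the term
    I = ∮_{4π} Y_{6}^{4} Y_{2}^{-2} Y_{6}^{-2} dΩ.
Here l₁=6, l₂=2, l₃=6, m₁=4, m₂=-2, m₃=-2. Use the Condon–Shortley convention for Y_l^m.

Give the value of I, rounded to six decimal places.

-0.153870

Rules hold: Σm=0, L=14 even, 4≤6≤8.
N = 13·5·13 = 845
Δ = 2!·10!·2!/15! = 1/90090
Racah Σ t=0..2: t=0:+1/69120 t=1:−1/14400 t=2:+1/69120 = -7/172800
⇒ 3j(6 2 6; 0 0 0)² = 14/715, sgn -1
Racah Σ t=0..0: t=0:+1/322560 = 1/322560
⇒ 3j(6 2 6; 4 -2 -2)² = 18/1001, sgn +1
4πI² = N·(3j₀)²·(3jₘ)² = 36/121
I = -1·√(0.297521/4π) = -0.15386989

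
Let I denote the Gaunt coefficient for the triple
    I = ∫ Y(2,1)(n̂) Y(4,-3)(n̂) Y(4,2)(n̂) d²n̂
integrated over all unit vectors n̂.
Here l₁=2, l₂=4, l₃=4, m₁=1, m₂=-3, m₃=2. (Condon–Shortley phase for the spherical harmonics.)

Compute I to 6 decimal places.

m-sum 0 ✓  L=10 even ✓  2≤4≤6 ✓
Π(2lᵢ+1) = 5×9×9 = 405
triangle coeff Δ(2,4,4) = 1/13860
Σ_t [0,2]: t=0:+1/192 t=1:−1/36 t=2:+1/192 = -5/288
(3j)²=20/693 [(2 4 4; 0 0 0)], sign=-1
Σ_t [0,1]: t=0:+1/240 t=1:−1/1440 = 1/288
(3j)²=5/132 [(2 4 4; 1 -3 2)], sign=+1
⇒ 4πI² = 375/847
I = (-1)√(375/847/(4π)) = -0.18770204

-0.187702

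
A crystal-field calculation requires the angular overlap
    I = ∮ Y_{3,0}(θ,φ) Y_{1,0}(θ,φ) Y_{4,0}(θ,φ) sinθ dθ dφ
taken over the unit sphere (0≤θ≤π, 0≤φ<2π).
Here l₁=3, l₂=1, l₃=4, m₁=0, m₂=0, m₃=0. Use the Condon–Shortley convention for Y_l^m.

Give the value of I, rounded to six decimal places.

Rules hold: Σm=0, L=8 even, 2≤4≤4.
N = 7·3·9 = 189
Δ = 0!·6!·2!/9! = 1/252
Racah Σ t=0..0: t=0:+1/36 = 1/36
⇒ 3j(3 1 4; 0 0 0)² = 4/63, sgn +1
(m-triple is (0,0,0) — same symbol as above.)
4πI² = N·(3j₀)²·(3jₘ)² = 16/21
I = +1·√(0.761905/4π) = 0.24623252

0.246233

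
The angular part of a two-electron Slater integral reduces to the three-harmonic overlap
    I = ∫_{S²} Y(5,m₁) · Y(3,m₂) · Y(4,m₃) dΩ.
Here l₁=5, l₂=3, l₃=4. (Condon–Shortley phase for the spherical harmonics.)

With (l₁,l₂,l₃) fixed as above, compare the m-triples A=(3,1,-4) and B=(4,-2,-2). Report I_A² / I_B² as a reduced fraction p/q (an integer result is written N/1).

l's match ⇒ only the (l;m) 3-j factors differ between A and B.
A: triangle coeff Δ(5,3,4) = 1/180180; Σ_t [2,2]: t=2:+1/5760 = 1/5760; (3j)²=56/2145 [(5 3 4; 3 1 -4)], sign=+1
B: triangle coeff Δ(5,3,4) = 1/180180; Σ_t [0,1]: t=0:+1/2880 t=1:−1/8640 = 1/4320; (3j)²=8/429 [(5 3 4; 4 -2 -2)], sign=+1
I_A²/I_B² = (56/2145)/(8/429) = 7/5

7/5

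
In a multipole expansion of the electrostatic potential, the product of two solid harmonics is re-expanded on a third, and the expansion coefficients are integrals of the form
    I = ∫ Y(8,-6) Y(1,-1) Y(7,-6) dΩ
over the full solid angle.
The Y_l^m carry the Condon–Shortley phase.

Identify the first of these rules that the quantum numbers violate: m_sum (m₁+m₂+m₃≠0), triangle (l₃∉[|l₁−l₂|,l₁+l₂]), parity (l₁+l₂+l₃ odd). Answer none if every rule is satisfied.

m_sum

Σmᵢ = -13  ✗
l₃∈[|l₁−l₂|,l₁+l₂]=[7,9], have l₃=7
Σlᵢ = 16 ⇒ even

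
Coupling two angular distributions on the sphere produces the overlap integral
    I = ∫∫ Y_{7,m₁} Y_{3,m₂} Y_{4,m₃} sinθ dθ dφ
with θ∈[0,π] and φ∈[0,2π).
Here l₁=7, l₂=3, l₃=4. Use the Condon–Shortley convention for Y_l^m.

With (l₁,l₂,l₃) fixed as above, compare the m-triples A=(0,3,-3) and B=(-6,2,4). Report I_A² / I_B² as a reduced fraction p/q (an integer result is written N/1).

Same 7,3,4: normalisation and zero-m 3j drop out of the ratio.
A: Δ: 6! 8! 0! / 15! → 1/45045; sum: t=6:+1/3628800 = 1/3628800; 3j²(7 3 4; 0 3 -3) = Δ·Π!·Σ² = 1/6435  (sign -1)
B: Δ: 6! 8! 0! / 15! → 1/45045; sum: t=5:−1/4838400 = -1/4838400; 3j²(7 3 4; -6 2 4) = Δ·Π!·Σ² = 1/35  (sign -1)
I_A²/I_B² = (1/6435)/(1/35) = 7/1287

7/1287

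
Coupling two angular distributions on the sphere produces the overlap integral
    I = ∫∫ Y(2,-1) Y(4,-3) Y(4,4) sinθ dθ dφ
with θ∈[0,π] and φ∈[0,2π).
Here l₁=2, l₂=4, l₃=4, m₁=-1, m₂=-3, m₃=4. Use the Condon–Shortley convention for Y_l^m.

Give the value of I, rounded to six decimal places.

0.198645

Checks pass: Σm=0; 10 even; l₃=4∈[2,6].
(2·2+1)(2·4+1)(2·4+1) = 405
Δ: 2! 2! 6! / 11! → 1/13860
sum: t=0:+1/192 t=1:−1/36 t=2:+1/192 = -5/288
3j²(2 4 4; 0 0 0) = Δ·Π!·Σ² = 20/693  (sign -1)
sum: t=1:−1/1440 = -1/1440
3j²(2 4 4; -1 -3 4) = Δ·Π!·Σ² = 7/165  (sign -1)
combine: 4πI² = 405·20/693·7/165 = 60/121
take √, sign +1: I = 0.19864517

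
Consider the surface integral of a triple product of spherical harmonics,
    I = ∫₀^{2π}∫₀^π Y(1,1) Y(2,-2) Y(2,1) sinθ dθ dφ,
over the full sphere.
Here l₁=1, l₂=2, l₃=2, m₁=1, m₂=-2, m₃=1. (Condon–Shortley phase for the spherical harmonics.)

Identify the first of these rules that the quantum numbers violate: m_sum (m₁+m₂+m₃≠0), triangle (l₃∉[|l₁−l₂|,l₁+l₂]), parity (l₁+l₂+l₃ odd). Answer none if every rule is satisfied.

parity

Σmᵢ = 0  ✓
l₃∈[|l₁−l₂|,l₁+l₂]=[1,3], have l₃=2  ✓
Σlᵢ = 5 ⇒ odd  ✗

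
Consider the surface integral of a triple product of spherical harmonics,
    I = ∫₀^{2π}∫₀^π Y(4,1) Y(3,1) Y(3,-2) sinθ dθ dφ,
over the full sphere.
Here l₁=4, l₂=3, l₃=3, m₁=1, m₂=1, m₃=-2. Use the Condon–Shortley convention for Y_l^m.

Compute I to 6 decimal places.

0.145070

Checks pass: Σm=0; 10 even; l₃=3∈[1,7].
(2·4+1)(2·3+1)(2·3+1) = 441
Δ: 4! 4! 2! / 11! → 1/34650
sum: t=1:−1/72 t=2:+1/16 t=3:−1/72 = 5/144
3j²(4 3 3; 0 0 0) = Δ·Π!·Σ² = 2/77  (sign -1)
sum: t=2:+1/48 t=3:−1/144 = 1/72
3j²(4 3 3; 1 1 -2) = Δ·Π!·Σ² = 16/693  (sign -1)
combine: 4πI² = 441·2/77·16/693 = 32/121
take √, sign +1: I = 0.14506992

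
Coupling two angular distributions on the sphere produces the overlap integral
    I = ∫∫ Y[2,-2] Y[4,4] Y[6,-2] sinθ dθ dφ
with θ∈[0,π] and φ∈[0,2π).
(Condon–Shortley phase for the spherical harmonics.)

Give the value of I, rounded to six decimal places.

Checks pass: Σm=0; 12 even; l₃=6∈[2,6].
(2·2+1)(2·4+1)(2·6+1) = 585
Δ: 0! 4! 8! / 13! → 1/6435
sum: t=0:+1/2304 = 1/2304
3j²(2 4 6; 0 0 0) = Δ·Π!·Σ² = 5/143  (sign +1)
sum: t=0:+1/967680 = 1/967680
3j²(2 4 6; -2 4 -2) = Δ·Π!·Σ² = 1/6435  (sign +1)
combine: 4πI² = 585·5/143·1/6435 = 5/1573
take √, sign +1: I = 0.01590434

0.015904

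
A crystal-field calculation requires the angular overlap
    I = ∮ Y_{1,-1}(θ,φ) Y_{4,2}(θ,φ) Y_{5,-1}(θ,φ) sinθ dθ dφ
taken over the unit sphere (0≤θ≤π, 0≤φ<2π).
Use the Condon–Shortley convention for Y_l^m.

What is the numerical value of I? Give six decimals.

m-sum 0 ✓  L=10 even ✓  3≤5≤5 ✓
Π(2lᵢ+1) = 3×9×11 = 297
triangle coeff Δ(1,4,5) = 1/495
Σ_t [0,0]: t=0:+1/576 = 1/576
(3j)²=5/99 [(1 4 5; 0 0 0)], sign=-1
Σ_t [0,0]: t=0:+1/2880 = 1/2880
(3j)²=2/165 [(1 4 5; -1 2 -1)], sign=+1
⇒ 4πI² = 2/11
I = (-1)√(2/11/(4π)) = -0.12028562

-0.120286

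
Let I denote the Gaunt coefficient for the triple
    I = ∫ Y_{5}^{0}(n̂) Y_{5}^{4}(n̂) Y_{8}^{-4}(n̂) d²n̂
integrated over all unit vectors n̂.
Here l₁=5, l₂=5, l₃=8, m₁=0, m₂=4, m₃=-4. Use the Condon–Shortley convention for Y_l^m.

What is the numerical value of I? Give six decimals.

Checks pass: Σm=0; 18 even; l₃=8∈[0,10].
(2·5+1)(2·5+1)(2·8+1) = 2057
Δ: 2! 8! 8! / 19! → 1/37413090
sum: t=0:+1/1036800 t=1:−1/331776 t=2:+1/1036800 = -1/921600
3j²(5 5 8; 0 0 0) = Δ·Π!·Σ² = 490/46189  (sign -1)
sum: t=1:−1/23224320 t=2:+1/7257600 = 11/116121600
3j²(5 5 8; 0 4 -4) = Δ·Π!·Σ² = 121/8398  (sign +1)
combine: 4πI² = 2057·490/46189·121/8398 = 326095/1037153
take √, sign -1: I = -0.15817787

-0.158178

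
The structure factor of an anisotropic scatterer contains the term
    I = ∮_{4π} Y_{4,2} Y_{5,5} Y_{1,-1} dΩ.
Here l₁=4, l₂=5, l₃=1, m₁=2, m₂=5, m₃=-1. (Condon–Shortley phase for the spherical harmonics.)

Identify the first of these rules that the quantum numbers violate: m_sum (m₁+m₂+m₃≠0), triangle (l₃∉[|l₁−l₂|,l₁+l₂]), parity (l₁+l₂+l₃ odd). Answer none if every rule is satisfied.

m₁+m₂+m₃ = 2 + 5 − 1 = 6  ✗
triangle: |4−5|=1 ≤ l₃=1 ≤ 4+5=9
parity: l₁+l₂+l₃ = 10 is even

m_sum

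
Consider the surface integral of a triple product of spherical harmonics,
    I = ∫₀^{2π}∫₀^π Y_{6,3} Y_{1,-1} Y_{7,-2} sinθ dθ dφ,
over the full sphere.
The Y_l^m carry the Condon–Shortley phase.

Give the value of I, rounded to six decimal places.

Rules hold: Σm=0, L=14 even, 5≤7≤7.
N = 13·3·15 = 585
Δ = 0!·12!·2!/15! = 1/1365
Racah Σ t=0..0: t=0:+1/518400 = 1/518400
⇒ 3j(6 1 7; 0 0 0)² = 7/195, sgn -1
Racah Σ t=0..0: t=0:+1/4354560 = 1/4354560
⇒ 3j(6 1 7; 3 -1 -2)² = 2/273, sgn -1
4πI² = N·(3j₀)²·(3jₘ)² = 2/13
I = +1·√(0.153846/4π) = 0.11064668

0.110647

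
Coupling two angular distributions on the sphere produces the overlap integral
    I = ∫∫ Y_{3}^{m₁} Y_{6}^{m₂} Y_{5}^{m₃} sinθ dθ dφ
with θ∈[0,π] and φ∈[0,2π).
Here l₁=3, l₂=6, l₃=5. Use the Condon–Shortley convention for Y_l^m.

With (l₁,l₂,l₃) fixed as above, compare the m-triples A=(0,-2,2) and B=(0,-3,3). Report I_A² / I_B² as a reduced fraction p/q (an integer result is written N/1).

8/3

Shared (l₁,l₂,l₃)=(3,6,5): N and (l;000)² cancel in I_A²/I_B².
A: Δ = 4!·2!·8!/15! = 1/675675; Racah Σ t=1..3: t=1:−1/8640 t=2:+1/5760 t=3:−1/60480 = 1/24192; ⇒ 3j(3 6 5; 0 -2 2)² = 8/3003, sgn -1
B: Δ = 4!·2!·8!/15! = 1/675675; Racah Σ t=1..3: t=1:−1/17280 t=2:+1/20160 t=3:−1/483840 = -1/96768; ⇒ 3j(3 6 5; 0 -3 3)² = 1/1001, sgn -1
I_A²/I_B² = (8/3003)/(1/1001) = 8/3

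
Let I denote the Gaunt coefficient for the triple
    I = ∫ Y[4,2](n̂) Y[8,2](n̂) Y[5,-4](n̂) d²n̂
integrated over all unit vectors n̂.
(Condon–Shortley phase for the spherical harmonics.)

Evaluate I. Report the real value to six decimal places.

L=17 odd ⇒ parity kills the (l;000) factor ⇒ I = 0

0.000000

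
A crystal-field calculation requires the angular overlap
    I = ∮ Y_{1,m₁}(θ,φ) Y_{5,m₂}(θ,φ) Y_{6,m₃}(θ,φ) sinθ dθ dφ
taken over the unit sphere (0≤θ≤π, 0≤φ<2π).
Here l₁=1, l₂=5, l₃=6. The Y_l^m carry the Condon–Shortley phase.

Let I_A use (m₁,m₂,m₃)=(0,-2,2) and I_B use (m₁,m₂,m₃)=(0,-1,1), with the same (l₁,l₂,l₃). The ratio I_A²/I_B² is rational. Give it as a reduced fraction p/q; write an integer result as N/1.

Shared (l₁,l₂,l₃)=(1,5,6): N and (l;000)² cancel in I_A²/I_B².
A: Δ = 0!·2!·10!/13! = 1/858; Racah Σ t=0..0: t=0:+1/30240 = 1/30240; ⇒ 3j(1 5 6; 0 -2 2)² = 16/429, sgn +1
B: Δ = 0!·2!·10!/13! = 1/858; Racah Σ t=0..0: t=0:+1/17280 = 1/17280; ⇒ 3j(1 5 6; 0 -1 1)² = 35/858, sgn -1
I_A²/I_B² = (16/429)/(35/858) = 32/35

32/35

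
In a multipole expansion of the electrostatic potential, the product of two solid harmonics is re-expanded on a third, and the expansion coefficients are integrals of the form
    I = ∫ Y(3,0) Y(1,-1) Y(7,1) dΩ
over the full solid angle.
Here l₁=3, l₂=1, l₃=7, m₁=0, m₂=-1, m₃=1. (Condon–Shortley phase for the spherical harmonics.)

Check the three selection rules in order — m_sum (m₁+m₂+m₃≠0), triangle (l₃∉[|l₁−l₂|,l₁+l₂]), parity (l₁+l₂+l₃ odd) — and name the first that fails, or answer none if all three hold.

triangle

m₁+m₂+m₃ = 0 − 1 + 1 = 0  ✓
triangle: |3−1|=2 ≤ l₃=7 ≤ 3+1=4  ✗
parity: l₁+l₂+l₃ = 11 is odd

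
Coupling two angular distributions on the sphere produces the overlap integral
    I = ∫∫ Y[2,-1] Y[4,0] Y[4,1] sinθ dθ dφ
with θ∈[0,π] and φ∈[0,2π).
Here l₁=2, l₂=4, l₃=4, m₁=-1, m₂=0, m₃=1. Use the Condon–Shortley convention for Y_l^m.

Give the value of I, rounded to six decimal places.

-0.044869

Checks pass: Σm=0; 10 even; l₃=4∈[2,6].
(2·2+1)(2·4+1)(2·4+1) = 405
Δ: 2! 2! 6! / 11! → 1/13860
sum: t=0:+1/192 t=1:−1/36 t=2:+1/192 = -5/288
3j²(2 4 4; 0 0 0) = Δ·Π!·Σ² = 20/693  (sign -1)
sum: t=1:−1/72 t=2:+1/96 = -1/288
3j²(2 4 4; -1 0 1) = Δ·Π!·Σ² = 1/462  (sign +1)
combine: 4πI² = 405·20/693·1/462 = 150/5929
take √, sign -1: I = -0.04486937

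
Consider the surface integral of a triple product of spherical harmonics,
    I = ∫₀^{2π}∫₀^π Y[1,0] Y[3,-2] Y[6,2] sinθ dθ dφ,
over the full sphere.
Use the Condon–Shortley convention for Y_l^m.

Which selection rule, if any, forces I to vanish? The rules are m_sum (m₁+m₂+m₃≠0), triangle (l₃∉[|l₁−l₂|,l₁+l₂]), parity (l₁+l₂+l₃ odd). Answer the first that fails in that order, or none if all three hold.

triangle

Σmᵢ = 0  ✓
l₃∈[|l₁−l₂|,l₁+l₂]=[2,4], have l₃=6  ✗
Σlᵢ = 10 ⇒ even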